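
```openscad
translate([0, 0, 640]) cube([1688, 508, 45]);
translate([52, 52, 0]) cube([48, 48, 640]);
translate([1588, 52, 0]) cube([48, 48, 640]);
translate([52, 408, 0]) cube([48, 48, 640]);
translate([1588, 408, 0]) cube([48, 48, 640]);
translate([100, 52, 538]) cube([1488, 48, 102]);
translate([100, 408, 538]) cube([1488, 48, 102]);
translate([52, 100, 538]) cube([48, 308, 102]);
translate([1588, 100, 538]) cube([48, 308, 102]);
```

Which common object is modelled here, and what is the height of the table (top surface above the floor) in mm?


A table. The table height is 685 mm.

A 1688×508×45 slab sits at z = 640 on four 48 mm square posts — a table. The top surface is at 640 + 45 = 685 mm.


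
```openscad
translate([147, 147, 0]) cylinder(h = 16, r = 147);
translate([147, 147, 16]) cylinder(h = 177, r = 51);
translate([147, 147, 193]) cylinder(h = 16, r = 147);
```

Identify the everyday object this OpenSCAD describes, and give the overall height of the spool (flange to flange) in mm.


A spool. The overall height is 209 mm.

Three coaxial cylinders, large–small–large — a spool. Two 16 mm flanges and a 177 mm core give 16 + 177 + 16 = 209 mm.


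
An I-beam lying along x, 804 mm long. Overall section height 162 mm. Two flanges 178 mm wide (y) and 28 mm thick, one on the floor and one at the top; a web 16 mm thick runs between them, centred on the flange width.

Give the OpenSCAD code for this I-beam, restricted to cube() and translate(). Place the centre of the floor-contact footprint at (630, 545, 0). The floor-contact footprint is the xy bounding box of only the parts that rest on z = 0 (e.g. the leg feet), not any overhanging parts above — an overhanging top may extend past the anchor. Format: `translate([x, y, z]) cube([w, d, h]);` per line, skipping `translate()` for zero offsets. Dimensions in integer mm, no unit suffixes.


translate([228, 456, 0]) cube([804, 178, 28]);
translate([228, 537, 28]) cube([804, 16, 106]);
translate([228, 456, 134]) cube([804, 178, 28]);


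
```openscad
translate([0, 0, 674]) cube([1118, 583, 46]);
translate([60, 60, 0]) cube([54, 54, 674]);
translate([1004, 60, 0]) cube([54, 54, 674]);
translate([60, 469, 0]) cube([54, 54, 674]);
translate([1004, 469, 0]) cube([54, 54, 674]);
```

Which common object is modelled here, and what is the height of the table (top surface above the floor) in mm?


A table. The table height is 720 mm.

A 1118×583×46 slab sits at z = 674 on four 54 mm square posts — a table. The top surface is at 674 + 46 = 720 mm.


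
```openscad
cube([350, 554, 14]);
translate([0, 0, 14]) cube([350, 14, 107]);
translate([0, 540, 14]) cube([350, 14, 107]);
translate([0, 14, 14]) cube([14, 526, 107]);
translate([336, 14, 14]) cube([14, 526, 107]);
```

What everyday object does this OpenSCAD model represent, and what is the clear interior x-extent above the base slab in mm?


An open box. The internal width is 322 mm.

A 350×554 base slab with four walls standing on it — an open box. The base is 350 mm wide and the walls are 14 mm thick, so the internal width is 350 − 2 × 14 = 322 mm.


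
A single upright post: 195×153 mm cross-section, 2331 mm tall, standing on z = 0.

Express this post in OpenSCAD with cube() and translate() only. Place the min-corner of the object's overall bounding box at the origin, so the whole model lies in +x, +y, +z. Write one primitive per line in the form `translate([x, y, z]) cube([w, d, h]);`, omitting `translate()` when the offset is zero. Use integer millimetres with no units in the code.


cube([195, 153, 2331]);


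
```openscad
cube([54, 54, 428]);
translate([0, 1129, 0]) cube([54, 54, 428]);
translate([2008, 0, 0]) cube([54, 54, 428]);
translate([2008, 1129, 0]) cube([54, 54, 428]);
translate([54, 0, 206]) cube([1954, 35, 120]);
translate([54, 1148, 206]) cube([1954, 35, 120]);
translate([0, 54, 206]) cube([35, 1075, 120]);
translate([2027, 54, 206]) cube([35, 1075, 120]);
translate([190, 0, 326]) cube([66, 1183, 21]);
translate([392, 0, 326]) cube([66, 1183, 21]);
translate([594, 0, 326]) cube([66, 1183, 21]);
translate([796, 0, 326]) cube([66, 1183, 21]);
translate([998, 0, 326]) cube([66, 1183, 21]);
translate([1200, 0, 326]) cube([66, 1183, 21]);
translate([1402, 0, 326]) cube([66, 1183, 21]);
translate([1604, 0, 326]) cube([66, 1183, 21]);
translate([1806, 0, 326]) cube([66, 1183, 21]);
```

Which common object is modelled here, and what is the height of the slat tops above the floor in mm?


A bed frame. The slat-top height is 347 mm.

Four posts, four rails, and a row of slats — a bed frame. Slats sit on the rails at z = 206 + 120 = 326; with slat thickness 21, the top is 347 mm.


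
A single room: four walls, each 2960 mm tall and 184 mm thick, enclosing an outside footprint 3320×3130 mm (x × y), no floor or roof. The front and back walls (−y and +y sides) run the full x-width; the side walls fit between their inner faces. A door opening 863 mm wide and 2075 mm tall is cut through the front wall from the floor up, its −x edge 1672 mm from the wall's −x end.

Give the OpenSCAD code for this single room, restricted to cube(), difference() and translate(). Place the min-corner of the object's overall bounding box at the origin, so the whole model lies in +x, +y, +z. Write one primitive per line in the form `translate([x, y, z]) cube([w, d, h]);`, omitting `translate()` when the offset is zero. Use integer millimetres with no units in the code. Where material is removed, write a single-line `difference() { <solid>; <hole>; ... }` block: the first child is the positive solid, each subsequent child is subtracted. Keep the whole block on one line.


difference() { cube([3320, 184, 2960]); translate([1672, 0, 0]) cube([863, 184, 2075]); }
translate([0, 2946, 0]) cube([3320, 184, 2960]);
translate([0, 184, 0]) cube([184, 2762, 2960]);
translate([3136, 184, 0]) cube([184, 2762, 2960]);


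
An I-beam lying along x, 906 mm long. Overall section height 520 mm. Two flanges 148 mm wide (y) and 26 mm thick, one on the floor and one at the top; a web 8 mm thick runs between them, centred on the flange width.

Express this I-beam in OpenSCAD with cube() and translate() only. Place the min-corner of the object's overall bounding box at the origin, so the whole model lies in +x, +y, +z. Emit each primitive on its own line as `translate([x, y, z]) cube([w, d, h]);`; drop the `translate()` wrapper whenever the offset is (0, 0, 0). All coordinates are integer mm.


cube([906, 148, 26]);
translate([0, 70, 26]) cube([906, 8, 468]);
translate([0, 0, 494]) cube([906, 148, 26]);


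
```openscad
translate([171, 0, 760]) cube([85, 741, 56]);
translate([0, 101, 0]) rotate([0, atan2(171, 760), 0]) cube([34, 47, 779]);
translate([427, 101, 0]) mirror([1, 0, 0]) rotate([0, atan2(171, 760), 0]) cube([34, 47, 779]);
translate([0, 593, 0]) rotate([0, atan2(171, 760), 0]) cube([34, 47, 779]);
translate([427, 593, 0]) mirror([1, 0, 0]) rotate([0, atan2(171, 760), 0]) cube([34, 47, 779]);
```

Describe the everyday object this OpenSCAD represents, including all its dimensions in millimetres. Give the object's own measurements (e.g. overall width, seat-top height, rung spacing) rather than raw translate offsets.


A sawhorse. A 85×741×56 mm beam (x, y, z) sits on two A-frame leg pairs. Each pair is two raked legs of 34×47 mm section (47 mm along y) splaying symmetrically in x. Each leg rises 760 mm vertically over 171 mm of horizontal reach and is 779 mm long along its own axis. Every leg's outer bottom edge rests on the floor and its outer top edge meets a bottom edge of the beam — the left legs (tilting toward +x) meet the beam's −x bottom edge, the right legs (their mirror images, tilting toward −x) meet its +x bottom edge — so the leg tops tuck under the beam, the beam's underside is 760 mm above the floor, and the feet are 427 mm apart outside-to-outside with the beam centred between them. The two leg pairs are set in 101 mm from either end of the beam.


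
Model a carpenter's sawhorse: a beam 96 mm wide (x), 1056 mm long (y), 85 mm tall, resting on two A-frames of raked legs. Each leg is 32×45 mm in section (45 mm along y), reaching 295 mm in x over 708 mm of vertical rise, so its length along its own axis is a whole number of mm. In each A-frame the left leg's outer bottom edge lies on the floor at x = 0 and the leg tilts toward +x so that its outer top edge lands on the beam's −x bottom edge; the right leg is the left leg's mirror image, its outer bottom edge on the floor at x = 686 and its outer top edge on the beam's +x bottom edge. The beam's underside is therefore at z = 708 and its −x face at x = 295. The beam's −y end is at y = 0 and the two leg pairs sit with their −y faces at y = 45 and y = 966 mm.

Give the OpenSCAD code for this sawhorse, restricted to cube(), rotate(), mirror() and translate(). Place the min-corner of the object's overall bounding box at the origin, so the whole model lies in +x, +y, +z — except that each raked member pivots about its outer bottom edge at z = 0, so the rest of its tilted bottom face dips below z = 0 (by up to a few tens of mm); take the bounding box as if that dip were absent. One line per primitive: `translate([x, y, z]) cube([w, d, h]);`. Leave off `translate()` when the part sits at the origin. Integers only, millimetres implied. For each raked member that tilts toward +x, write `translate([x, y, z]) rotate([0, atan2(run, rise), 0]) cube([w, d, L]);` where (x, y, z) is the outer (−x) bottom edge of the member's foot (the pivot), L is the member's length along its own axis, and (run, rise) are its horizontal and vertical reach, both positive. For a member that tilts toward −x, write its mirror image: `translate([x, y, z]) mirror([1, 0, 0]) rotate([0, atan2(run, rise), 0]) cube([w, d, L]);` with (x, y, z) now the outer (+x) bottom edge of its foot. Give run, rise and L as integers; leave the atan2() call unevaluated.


translate([295, 0, 708]) cube([96, 1056, 85]);
translate([0, 45, 0]) rotate([0, atan2(295, 708), 0]) cube([32, 45, 767]);
translate([686, 45, 0]) mirror([1, 0, 0]) rotate([0, atan2(295, 708), 0]) cube([32, 45, 767]);
translate([0, 966, 0]) rotate([0, atan2(295, 708), 0]) cube([32, 45, 767]);
translate([686, 966, 0]) mirror([1, 0, 0]) rotate([0, atan2(295, 708), 0]) cube([32, 45, 767]);


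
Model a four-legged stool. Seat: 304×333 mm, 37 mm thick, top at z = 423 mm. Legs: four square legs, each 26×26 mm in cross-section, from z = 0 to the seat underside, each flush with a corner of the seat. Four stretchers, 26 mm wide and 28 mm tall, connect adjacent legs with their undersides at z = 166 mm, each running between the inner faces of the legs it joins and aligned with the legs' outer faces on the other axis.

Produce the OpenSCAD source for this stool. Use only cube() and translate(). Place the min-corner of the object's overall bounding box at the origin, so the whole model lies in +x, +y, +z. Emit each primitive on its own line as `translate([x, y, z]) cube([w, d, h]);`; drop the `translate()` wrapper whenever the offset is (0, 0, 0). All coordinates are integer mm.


translate([0, 0, 386]) cube([304, 333, 37]);
cube([26, 26, 386]);
translate([278, 0, 0]) cube([26, 26, 386]);
translate([0, 307, 0]) cube([26, 26, 386]);
translate([278, 307, 0]) cube([26, 26, 386]);
translate([26, 0, 166]) cube([252, 26, 28]);
translate([26, 307, 166]) cube([252, 26, 28]);
translate([0, 26, 166]) cube([26, 281, 28]);
translate([278, 26, 166]) cube([26, 281, 28]);


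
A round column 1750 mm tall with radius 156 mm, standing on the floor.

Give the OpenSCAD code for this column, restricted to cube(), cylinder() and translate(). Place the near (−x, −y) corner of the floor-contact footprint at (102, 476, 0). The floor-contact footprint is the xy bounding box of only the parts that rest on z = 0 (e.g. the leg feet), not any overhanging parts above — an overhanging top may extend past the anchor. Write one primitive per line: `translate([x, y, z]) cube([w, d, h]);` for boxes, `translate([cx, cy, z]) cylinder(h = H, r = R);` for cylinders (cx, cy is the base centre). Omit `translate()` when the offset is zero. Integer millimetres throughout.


translate([258, 632, 0]) cylinder(h = 1750, r = 156);


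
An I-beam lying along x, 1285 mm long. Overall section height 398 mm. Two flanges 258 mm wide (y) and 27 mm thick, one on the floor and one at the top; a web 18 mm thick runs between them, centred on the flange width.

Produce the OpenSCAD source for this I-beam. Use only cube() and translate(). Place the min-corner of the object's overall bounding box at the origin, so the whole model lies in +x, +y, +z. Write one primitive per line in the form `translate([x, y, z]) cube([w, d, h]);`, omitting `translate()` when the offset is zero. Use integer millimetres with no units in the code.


cube([1285, 258, 27]);
translate([0, 120, 27]) cube([1285, 18, 344]);
translate([0, 0, 371]) cube([1285, 258, 27]);


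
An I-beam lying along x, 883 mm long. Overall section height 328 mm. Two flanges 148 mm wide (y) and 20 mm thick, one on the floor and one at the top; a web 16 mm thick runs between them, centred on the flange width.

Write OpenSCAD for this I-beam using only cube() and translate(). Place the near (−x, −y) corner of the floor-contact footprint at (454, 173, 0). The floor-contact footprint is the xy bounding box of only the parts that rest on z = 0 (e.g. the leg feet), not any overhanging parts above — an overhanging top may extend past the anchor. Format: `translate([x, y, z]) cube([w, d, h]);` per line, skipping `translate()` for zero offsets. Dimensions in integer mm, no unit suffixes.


translate([454, 173, 0]) cube([883, 148, 20]);
translate([454, 239, 20]) cube([883, 16, 288]);
translate([454, 173, 308]) cube([883, 148, 20]);


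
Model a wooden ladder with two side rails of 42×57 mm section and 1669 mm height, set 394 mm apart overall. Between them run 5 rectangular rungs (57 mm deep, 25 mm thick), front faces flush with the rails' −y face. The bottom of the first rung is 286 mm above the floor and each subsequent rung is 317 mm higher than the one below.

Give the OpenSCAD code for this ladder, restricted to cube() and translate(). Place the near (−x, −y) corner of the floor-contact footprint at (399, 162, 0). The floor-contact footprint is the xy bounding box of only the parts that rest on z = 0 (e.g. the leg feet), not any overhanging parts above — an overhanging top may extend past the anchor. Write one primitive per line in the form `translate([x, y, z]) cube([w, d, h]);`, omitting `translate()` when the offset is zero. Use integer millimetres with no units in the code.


translate([399, 162, 0]) cube([42, 57, 1669]);
translate([751, 162, 0]) cube([42, 57, 1669]);
translate([441, 162, 286]) cube([310, 57, 25]);
translate([441, 162, 603]) cube([310, 57, 25]);
translate([441, 162, 920]) cube([310, 57, 25]);
translate([441, 162, 1237]) cube([310, 57, 25]);
translate([441, 162, 1554]) cube([310, 57, 25]);


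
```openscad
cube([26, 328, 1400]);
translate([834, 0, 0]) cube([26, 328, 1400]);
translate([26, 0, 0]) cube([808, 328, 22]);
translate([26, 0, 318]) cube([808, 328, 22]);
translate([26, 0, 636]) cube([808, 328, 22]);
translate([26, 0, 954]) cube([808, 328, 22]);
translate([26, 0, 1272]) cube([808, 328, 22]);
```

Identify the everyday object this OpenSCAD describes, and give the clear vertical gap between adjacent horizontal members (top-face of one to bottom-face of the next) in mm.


A bookshelf. The clear shelf gap is 296 mm.

Two tall side panels with 5 horizontal boards between them — a bookshelf. The first two shelf undersides are at z = 0 and z = 318; with shelf thickness 22, the clear gap is 318 − 0 − 22 = 296 mm.


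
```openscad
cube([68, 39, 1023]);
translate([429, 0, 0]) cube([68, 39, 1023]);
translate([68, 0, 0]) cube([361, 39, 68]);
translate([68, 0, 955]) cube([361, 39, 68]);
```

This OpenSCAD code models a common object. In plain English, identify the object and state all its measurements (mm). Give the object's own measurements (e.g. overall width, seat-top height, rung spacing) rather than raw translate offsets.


A rectangular picture frame lying in the x–z plane (depth along y). The opening is 361 mm wide (x) by 887 mm tall (z), surrounded by a border 68 mm wide on all four sides. The frame is 39 mm deep and is made of two full-height vertical stiles with two horizontal rails fitted between them.


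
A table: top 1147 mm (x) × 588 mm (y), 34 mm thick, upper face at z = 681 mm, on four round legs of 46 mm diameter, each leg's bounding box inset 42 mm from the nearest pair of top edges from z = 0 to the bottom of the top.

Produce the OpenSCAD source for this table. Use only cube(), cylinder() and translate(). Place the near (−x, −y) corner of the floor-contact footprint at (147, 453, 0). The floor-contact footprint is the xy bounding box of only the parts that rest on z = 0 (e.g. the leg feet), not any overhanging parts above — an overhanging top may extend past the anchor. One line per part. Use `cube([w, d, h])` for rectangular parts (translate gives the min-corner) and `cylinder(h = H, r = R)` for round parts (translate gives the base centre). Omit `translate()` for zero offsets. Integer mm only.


translate([105, 411, 647]) cube([1147, 588, 34]);
translate([170, 476, 0]) cylinder(h = 647, r = 23);
translate([1187, 476, 0]) cylinder(h = 647, r = 23);
translate([170, 934, 0]) cylinder(h = 647, r = 23);
translate([1187, 934, 0]) cylinder(h = 647, r = 23);


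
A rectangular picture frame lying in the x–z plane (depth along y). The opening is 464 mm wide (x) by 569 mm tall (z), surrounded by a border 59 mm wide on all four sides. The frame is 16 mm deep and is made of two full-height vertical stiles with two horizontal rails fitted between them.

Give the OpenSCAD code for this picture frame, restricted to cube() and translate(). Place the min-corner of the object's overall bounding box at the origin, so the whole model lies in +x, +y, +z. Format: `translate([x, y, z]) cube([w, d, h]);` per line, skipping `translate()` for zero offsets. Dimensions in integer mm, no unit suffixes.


cube([59, 16, 687]);
translate([523, 0, 0]) cube([59, 16, 687]);
translate([59, 0, 0]) cube([464, 16, 59]);
translate([59, 0, 628]) cube([464, 16, 59]);


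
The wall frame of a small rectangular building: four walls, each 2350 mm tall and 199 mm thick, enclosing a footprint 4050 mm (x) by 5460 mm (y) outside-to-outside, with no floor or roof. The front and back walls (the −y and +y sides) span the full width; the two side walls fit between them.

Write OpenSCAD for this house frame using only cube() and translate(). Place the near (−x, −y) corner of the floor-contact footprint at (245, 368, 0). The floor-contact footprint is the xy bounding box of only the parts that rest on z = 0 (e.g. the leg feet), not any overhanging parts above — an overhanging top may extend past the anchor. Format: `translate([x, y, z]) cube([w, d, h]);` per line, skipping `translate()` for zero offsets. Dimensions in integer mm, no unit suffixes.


translate([245, 368, 0]) cube([4050, 199, 2350]);
translate([245, 5629, 0]) cube([4050, 199, 2350]);
translate([245, 567, 0]) cube([199, 5062, 2350]);
translate([4096, 567, 0]) cube([199, 5062, 2350]);


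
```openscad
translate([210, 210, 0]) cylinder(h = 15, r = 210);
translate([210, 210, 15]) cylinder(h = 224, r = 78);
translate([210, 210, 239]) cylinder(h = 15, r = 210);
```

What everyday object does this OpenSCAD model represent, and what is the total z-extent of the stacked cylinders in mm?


A spool. The overall height is 254 mm.

Three coaxial cylinders, large–small–large — a spool. Two 15 mm flanges and a 224 mm core give 15 + 224 + 15 = 254 mm.


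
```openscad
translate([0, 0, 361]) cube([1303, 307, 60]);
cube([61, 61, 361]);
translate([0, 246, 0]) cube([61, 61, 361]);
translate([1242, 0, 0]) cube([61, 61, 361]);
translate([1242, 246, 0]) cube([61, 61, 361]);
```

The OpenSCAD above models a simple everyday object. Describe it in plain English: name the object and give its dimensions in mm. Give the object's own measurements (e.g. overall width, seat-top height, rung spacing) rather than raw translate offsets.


A long wooden bench with a 1303 mm (x) × 307 mm (y) seat, 60 mm thick, its top surface 421 mm above the floor. Four 61 mm square legs at the seat corners, flush with the edges, run from z = 0 to the seat underside.


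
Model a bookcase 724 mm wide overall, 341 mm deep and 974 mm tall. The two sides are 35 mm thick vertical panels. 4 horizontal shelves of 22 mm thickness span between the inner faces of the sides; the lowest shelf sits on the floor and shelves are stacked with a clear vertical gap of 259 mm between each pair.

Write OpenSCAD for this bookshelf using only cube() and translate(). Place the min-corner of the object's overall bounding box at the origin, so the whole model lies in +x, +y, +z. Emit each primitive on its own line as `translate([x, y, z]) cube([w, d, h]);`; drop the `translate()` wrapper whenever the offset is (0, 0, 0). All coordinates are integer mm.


cube([35, 341, 974]);
translate([689, 0, 0]) cube([35, 341, 974]);
translate([35, 0, 0]) cube([654, 341, 22]);
translate([35, 0, 281]) cube([654, 341, 22]);
translate([35, 0, 562]) cube([654, 341, 22]);
translate([35, 0, 843]) cube([654, 341, 22]);


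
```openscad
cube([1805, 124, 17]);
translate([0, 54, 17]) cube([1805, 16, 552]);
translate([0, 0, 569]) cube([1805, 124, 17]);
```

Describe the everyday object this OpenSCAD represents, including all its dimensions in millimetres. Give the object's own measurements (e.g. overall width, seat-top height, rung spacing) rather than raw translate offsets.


An I-beam lying along x, 1805 mm long. Overall section height 586 mm. Two flanges 124 mm wide (y) and 17 mm thick, one on the floor and one at the top; a web 16 mm thick runs between them, centred on the flange width.


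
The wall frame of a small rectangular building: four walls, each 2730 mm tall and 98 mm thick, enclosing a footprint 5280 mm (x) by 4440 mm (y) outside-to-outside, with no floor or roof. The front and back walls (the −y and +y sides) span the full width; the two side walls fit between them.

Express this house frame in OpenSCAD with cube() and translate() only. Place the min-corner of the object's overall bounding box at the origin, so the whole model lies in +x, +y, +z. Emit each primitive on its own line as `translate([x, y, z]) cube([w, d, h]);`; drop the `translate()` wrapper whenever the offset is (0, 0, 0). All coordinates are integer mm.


cube([5280, 98, 2730]);
translate([0, 4342, 0]) cube([5280, 98, 2730]);
translate([0, 98, 0]) cube([98, 4244, 2730]);
translate([5182, 98, 0]) cube([98, 4244, 2730]);


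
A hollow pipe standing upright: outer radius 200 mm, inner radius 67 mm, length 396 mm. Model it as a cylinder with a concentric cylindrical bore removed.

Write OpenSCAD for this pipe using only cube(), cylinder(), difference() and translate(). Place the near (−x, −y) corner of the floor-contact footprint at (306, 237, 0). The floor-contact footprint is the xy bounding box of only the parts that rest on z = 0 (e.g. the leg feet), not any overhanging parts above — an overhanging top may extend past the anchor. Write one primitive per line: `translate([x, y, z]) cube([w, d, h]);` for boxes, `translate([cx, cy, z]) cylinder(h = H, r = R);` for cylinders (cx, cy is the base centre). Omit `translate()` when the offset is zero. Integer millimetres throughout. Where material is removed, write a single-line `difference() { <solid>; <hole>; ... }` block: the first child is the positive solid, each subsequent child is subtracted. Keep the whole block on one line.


difference() { translate([506, 437, 0]) cylinder(h = 396, r = 200); translate([506, 437, 0]) cylinder(h = 396, r = 67); }


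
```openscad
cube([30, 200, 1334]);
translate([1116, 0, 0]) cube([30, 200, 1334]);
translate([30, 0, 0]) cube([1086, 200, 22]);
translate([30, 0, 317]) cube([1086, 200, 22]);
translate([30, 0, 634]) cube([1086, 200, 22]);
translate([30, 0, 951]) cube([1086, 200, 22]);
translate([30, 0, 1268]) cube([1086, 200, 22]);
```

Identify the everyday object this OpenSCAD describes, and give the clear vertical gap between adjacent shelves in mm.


A bookshelf. The clear shelf gap is 295 mm.

Two tall side panels with 5 horizontal boards between them — a bookshelf. The first two shelf undersides are at z = 0 and z = 317; with shelf thickness 22, the clear gap is 317 − 0 − 22 = 295 mm.


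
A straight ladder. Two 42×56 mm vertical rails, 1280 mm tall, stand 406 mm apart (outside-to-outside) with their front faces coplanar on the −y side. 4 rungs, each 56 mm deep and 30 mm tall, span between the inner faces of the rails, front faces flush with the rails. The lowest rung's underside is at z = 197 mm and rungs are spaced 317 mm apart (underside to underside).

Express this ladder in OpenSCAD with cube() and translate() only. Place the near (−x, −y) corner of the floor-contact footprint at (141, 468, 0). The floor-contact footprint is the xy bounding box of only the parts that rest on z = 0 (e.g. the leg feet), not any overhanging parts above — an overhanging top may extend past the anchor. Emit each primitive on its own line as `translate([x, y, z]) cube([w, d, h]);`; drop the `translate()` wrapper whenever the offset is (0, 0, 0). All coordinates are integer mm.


// rung span = 406 - 2*42 = 322
// rung[k] z = 197 + k*317
translate([141, 468, 0]) cube([42, 56, 1280]);
translate([505, 468, 0]) cube([42, 56, 1280]);
translate([183, 468, 197]) cube([322, 56, 30]);
translate([183, 468, 514]) cube([322, 56, 30]);
translate([183, 468, 831]) cube([322, 56, 30]);
translate([183, 468, 1148]) cube([322, 56, 30]);


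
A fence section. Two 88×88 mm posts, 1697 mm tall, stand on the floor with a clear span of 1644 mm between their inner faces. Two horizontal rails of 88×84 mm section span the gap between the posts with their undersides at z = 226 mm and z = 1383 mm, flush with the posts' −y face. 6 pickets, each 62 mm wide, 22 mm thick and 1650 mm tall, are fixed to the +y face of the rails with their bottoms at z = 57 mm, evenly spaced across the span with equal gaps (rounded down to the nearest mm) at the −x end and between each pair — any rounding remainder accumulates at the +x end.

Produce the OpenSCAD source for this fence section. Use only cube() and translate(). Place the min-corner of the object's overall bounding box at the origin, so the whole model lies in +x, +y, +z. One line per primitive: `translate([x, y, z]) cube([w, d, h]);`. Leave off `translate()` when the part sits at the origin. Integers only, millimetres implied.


cube([88, 88, 1697]);
translate([1732, 0, 0]) cube([88, 88, 1697]);
translate([88, 0, 226]) cube([1644, 88, 84]);
translate([88, 0, 1383]) cube([1644, 88, 84]);
translate([269, 88, 57]) cube([62, 22, 1650]);
translate([512, 88, 57]) cube([62, 22, 1650]);
translate([755, 88, 57]) cube([62, 22, 1650]);
translate([998, 88, 57]) cube([62, 22, 1650]);
translate([1241, 88, 57]) cube([62, 22, 1650]);
translate([1484, 88, 57]) cube([62, 22, 1650]);


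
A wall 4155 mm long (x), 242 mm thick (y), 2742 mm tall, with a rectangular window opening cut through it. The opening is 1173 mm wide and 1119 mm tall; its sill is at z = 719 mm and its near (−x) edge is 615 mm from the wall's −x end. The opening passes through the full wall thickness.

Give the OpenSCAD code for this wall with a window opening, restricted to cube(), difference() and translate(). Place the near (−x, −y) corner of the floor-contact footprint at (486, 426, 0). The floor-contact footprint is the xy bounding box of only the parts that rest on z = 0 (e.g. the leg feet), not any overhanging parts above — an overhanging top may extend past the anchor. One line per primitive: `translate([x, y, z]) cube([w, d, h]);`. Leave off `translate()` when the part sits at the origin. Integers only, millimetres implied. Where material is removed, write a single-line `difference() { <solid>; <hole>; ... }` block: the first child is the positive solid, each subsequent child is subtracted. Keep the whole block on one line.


difference() { translate([486, 426, 0]) cube([4155, 242, 2742]); translate([1101, 426, 719]) cube([1173, 242, 1119]); }


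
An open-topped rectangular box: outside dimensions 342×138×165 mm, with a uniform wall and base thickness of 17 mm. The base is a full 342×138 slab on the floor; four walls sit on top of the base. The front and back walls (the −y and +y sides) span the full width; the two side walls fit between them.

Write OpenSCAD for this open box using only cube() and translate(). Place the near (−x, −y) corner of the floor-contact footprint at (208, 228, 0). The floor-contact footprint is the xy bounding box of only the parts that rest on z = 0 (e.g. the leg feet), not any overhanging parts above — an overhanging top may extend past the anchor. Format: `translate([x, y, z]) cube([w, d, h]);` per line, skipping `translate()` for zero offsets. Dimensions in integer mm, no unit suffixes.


translate([208, 228, 0]) cube([342, 138, 17]);
translate([208, 228, 17]) cube([342, 17, 148]);
translate([208, 349, 17]) cube([342, 17, 148]);
translate([208, 245, 17]) cube([17, 104, 148]);
translate([533, 245, 17]) cube([17, 104, 148]);


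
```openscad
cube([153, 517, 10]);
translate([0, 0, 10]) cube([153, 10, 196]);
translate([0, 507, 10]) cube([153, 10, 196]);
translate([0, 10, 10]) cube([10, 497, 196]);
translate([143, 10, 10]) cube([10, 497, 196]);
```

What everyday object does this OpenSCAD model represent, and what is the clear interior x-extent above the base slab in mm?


An open box. The internal width is 133 mm.

A 153×517 base slab with four walls standing on it — an open box. The base is 153 mm wide and the walls are 10 mm thick, so the internal width is 153 − 2 × 10 = 133 mm.


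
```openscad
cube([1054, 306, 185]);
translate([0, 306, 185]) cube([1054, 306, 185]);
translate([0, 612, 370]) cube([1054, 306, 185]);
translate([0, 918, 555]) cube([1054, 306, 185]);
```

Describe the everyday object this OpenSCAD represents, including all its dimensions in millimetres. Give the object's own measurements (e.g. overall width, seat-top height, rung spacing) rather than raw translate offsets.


A straight staircase of 4 solid steps. Each step is 1054 mm wide (x), 306 mm deep (y, the going) and 185 mm tall (the rise). The first step rests on the floor; each subsequent step sits one going further in +y and one rise higher in +z, directly behind and above the previous step with no overlap.


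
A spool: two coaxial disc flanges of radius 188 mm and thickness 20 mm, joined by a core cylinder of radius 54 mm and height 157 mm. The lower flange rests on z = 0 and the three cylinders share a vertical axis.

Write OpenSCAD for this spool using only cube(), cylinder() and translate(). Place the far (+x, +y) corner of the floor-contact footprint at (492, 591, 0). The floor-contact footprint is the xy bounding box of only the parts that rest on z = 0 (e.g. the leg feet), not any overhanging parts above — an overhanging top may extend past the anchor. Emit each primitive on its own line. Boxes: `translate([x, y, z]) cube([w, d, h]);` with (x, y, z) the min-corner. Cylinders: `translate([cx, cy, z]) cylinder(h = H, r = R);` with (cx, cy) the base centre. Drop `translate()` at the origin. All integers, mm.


translate([304, 403, 0]) cylinder(h = 20, r = 188);
translate([304, 403, 20]) cylinder(h = 157, r = 54);
translate([304, 403, 177]) cylinder(h = 20, r = 188);


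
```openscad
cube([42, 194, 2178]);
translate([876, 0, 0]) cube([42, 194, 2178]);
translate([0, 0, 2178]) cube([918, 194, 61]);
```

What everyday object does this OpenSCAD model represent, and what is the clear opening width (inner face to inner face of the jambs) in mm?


A door frame. The clear opening width is 834 mm.

Two 2178 mm tall posts with a header on top — a door frame. The left jamb is 42 mm wide at x = 0; the right jamb starts at x = 876. The clear opening is 876 − 42 = 834 mm.


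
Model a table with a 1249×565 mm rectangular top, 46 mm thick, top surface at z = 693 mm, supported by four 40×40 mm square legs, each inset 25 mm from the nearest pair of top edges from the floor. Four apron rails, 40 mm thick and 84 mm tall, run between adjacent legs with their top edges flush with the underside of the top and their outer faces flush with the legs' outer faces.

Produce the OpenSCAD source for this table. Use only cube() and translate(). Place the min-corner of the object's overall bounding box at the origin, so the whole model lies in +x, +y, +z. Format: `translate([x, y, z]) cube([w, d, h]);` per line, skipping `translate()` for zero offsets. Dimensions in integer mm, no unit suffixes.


translate([0, 0, 647]) cube([1249, 565, 46]);
translate([25, 25, 0]) cube([40, 40, 647]);
translate([1184, 25, 0]) cube([40, 40, 647]);
translate([25, 500, 0]) cube([40, 40, 647]);
translate([1184, 500, 0]) cube([40, 40, 647]);
translate([65, 25, 563]) cube([1119, 40, 84]);
translate([65, 500, 563]) cube([1119, 40, 84]);
translate([25, 65, 563]) cube([40, 435, 84]);
translate([1184, 65, 563]) cube([40, 435, 84]);


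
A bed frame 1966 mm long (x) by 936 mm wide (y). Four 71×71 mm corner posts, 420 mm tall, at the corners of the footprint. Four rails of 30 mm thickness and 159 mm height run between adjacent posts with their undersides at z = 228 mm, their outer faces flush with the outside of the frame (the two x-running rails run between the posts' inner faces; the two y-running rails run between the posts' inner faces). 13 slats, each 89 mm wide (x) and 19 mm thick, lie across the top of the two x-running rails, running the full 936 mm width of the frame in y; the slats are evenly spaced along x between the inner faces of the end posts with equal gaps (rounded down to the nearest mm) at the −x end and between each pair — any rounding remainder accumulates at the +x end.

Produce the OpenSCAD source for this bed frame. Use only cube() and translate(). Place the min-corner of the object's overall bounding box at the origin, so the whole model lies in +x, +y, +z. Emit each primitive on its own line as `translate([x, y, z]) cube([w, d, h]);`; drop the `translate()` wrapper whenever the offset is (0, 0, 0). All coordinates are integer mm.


// slat z = rail_z + rail_h = 228 + 159 = 387
// slat gap = ⌊(1824 − 13·89) / 14⌋ = 47
cube([71, 71, 420]);
translate([0, 865, 0]) cube([71, 71, 420]);
translate([1895, 0, 0]) cube([71, 71, 420]);
translate([1895, 865, 0]) cube([71, 71, 420]);
translate([71, 0, 228]) cube([1824, 30, 159]);
translate([71, 906, 228]) cube([1824, 30, 159]);
translate([0, 71, 228]) cube([30, 794, 159]);
translate([1936, 71, 228]) cube([30, 794, 159]);
translate([118, 0, 387]) cube([89, 936, 19]);
translate([254, 0, 387]) cube([89, 936, 19]);
translate([390, 0, 387]) cube([89, 936, 19]);
translate([526, 0, 387]) cube([89, 936, 19]);
translate([662, 0, 387]) cube([89, 936, 19]);
translate([798, 0, 387]) cube([89, 936, 19]);
translate([934, 0, 387]) cube([89, 936, 19]);
translate([1070, 0, 387]) cube([89, 936, 19]);
translate([1206, 0, 387]) cube([89, 936, 19]);
translate([1342, 0, 387]) cube([89, 936, 19]);
translate([1478, 0, 387]) cube([89, 936, 19]);
translate([1614, 0, 387]) cube([89, 936, 19]);
translate([1750, 0, 387]) cube([89, 936, 19]);


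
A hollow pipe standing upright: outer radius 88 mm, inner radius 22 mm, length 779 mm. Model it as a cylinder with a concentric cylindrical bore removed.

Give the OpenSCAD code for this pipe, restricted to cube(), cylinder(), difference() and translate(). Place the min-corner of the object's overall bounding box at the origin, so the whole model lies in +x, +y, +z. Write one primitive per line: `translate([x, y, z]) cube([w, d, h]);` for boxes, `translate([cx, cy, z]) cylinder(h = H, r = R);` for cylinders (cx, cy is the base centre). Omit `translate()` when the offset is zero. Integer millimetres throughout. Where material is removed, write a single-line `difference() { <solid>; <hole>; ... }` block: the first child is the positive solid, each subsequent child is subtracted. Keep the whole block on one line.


difference() { translate([88, 88, 0]) cylinder(h = 779, r = 88); translate([88, 88, 0]) cylinder(h = 779, r = 22); }


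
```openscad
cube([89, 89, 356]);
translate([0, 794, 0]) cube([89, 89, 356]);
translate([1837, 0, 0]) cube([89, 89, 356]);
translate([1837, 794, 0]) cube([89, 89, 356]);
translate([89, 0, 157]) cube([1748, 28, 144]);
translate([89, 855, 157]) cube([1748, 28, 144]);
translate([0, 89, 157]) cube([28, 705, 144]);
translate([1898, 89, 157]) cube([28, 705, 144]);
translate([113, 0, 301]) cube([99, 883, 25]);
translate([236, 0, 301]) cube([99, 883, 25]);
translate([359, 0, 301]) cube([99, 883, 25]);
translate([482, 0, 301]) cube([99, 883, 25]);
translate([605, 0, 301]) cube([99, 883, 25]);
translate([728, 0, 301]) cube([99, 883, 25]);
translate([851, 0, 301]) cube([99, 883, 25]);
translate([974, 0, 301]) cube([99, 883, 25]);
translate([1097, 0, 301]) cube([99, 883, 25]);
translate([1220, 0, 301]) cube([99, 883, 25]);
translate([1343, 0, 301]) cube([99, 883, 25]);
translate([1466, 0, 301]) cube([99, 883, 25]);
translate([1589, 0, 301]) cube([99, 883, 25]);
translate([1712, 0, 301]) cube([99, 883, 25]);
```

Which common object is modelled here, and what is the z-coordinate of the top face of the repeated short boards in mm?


A bed frame. The slat-top height is 326 mm.

Four posts, four rails, and a row of slats — a bed frame. Slats sit on the rails at z = 157 + 144 = 301; with slat thickness 25, the top is 326 mm.


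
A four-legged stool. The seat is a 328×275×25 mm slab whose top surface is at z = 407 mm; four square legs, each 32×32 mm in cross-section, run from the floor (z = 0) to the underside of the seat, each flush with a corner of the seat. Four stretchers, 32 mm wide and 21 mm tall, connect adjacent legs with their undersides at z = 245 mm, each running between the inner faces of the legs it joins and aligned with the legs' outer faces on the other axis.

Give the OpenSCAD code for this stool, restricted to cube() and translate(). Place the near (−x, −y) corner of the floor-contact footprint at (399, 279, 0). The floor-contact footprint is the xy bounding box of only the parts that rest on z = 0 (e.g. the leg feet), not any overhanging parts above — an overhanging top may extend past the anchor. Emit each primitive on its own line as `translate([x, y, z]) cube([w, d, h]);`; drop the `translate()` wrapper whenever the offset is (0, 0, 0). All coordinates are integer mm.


translate([399, 279, 382]) cube([328, 275, 25]);
translate([399, 279, 0]) cube([32, 32, 382]);
translate([695, 279, 0]) cube([32, 32, 382]);
translate([399, 522, 0]) cube([32, 32, 382]);
translate([695, 522, 0]) cube([32, 32, 382]);
translate([431, 279, 245]) cube([264, 32, 21]);
translate([431, 522, 245]) cube([264, 32, 21]);
translate([399, 311, 245]) cube([32, 211, 21]);
translate([695, 311, 245]) cube([32, 211, 21]);


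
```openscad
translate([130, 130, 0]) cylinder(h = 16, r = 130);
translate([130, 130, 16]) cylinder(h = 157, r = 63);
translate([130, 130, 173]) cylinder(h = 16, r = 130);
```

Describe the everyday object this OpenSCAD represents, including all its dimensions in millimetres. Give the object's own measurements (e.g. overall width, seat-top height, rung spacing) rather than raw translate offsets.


A spool: two coaxial disc flanges of radius 130 mm and thickness 16 mm, joined by a core cylinder of radius 63 mm and height 157 mm. The lower flange rests on z = 0 and the three cylinders share a vertical axis.


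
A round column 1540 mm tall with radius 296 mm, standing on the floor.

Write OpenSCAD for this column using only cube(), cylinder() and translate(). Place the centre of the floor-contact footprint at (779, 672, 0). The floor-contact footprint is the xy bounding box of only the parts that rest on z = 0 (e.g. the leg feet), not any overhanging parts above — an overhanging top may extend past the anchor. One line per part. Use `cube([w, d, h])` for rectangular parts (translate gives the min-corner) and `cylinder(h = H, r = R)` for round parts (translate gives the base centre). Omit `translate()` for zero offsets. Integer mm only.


translate([779, 672, 0]) cylinder(h = 1540, r = 296);
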